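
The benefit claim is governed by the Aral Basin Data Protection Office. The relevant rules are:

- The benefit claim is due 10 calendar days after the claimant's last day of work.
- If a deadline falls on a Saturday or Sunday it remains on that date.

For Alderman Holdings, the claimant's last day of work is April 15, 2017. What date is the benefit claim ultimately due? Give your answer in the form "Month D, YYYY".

April 25, 2017

10 calendar days after April 15, 2017 is April 25, 2017.
No adjustment is made for weekends or holidays, so April 25, 2017 stands.
Final deadline: April 25, 2017.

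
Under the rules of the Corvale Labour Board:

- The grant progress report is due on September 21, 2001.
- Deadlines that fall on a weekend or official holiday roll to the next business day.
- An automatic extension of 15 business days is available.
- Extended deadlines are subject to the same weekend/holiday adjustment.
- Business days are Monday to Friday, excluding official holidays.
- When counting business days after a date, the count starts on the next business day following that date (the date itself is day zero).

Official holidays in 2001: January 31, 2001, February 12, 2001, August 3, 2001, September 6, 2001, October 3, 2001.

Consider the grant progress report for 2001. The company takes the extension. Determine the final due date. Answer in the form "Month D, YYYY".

October 15, 2001

The statutory due date is September 21, 2001.
September 21, 2001 is a Friday and not a listed holiday, so it stands.
Applying the 15-business-day extension: 15 business days after September 21, 2001 is October 15, 2001.
October 15, 2001 is a Monday and not a listed holiday, so it stands.
Deadline: October 15, 2001.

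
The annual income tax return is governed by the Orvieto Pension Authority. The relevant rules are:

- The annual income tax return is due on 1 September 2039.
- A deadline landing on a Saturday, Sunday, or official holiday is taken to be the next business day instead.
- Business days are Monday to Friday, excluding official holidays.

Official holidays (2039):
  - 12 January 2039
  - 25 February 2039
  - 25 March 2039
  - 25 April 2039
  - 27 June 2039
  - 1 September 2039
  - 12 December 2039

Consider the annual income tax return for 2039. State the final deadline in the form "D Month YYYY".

2 September 2039

Start from the fixed due date, 1 September 2039.
1 September 2039 falls on a listed holiday. Rolling to the next business day gives 2 September 2039, a Friday.
Deadline: 2 September 2039.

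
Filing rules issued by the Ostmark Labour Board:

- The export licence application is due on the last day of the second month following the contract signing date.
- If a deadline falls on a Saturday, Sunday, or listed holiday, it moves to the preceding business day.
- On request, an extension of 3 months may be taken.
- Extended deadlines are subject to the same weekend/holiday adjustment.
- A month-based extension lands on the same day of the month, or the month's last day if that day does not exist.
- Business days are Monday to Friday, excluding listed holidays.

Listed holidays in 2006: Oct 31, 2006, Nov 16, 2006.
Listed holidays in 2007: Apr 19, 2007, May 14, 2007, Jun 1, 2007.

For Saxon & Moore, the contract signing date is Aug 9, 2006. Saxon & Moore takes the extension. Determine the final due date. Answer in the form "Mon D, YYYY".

The second month after Aug 9, 2006 is October 2006, whose last day is Oct 31, 2006.
Oct 31, 2006 falls on a listed holiday. Rolling to the preceding business day gives Oct 30, 2006, a Monday.
Add 3 months to Oct 30, 2006: Jan 30, 2007.
Since Jan 30, 2007 is a Tuesday and not a holiday, the date is unchanged.
Deadline: Jan 30, 2007.

Jan 30, 2007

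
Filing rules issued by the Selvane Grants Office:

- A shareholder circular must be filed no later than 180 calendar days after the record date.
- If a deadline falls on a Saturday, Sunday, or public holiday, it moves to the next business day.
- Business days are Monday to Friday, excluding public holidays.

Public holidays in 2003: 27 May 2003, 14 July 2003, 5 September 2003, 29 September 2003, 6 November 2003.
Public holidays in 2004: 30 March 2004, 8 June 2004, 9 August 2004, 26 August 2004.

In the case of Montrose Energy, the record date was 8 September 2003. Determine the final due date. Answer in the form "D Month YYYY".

From 8 September 2003, 180 calendar days later is 6 March 2004.
6 March 2004 falls on a Saturday. Rolling to the next business day gives 8 March 2004, a Monday.
Final deadline: 8 March 2004.

8 March 2004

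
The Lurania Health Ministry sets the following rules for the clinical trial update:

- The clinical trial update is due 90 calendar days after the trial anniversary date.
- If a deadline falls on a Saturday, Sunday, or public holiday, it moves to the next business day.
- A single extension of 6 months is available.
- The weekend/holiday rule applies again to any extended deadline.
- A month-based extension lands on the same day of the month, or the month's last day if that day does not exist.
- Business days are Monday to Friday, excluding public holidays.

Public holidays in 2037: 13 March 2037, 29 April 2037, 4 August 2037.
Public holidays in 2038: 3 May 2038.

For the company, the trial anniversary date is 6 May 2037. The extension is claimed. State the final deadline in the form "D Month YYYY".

5 February 2038

From 6 May 2037, 90 calendar days later is 4 August 2037.
4 August 2037 is a listed holiday, so it moves to the next business day, 5 August 2037 (Wednesday).
Add 6 months to 5 August 2037: 5 February 2038.
Since 5 February 2038 is a Friday and not a holiday, the date is unchanged.
So the filing is due 5 February 2038.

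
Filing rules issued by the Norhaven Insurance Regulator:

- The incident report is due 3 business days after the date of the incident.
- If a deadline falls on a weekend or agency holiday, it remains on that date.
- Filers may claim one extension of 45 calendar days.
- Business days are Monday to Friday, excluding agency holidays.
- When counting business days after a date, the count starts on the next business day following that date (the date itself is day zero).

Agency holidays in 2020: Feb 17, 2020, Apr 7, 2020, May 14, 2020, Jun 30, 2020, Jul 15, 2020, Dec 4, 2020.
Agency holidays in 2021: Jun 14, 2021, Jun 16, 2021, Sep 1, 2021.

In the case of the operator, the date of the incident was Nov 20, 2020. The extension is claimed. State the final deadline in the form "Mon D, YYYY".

Jan 9, 2021

Starting the day after Nov 20, 2020 and counting 3 business days lands on Nov 25, 2020.
No adjustment is made for weekends or holidays, so Nov 25, 2020 stands.
Add the 45 calendar-day extension to Nov 25, 2020: Jan 9, 2021.
Jan 9, 2021 falls on a Saturday. The rules make no weekend/holiday allowance, so it remains Jan 9, 2021.
The final due date is Jan 9, 2021.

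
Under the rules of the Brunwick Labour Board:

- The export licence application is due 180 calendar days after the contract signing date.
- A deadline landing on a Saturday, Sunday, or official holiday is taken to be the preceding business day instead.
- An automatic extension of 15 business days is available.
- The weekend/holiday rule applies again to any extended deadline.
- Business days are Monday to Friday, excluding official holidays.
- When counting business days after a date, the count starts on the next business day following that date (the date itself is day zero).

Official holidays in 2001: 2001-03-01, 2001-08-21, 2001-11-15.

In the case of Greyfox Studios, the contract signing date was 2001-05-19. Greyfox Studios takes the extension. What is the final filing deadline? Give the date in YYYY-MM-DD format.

Trigger date 2001-05-19 + 180 calendar days = 2001-11-15.
2001-11-15 is a listed holiday, so it moves to the preceding business day, 2001-11-14 (Wednesday).
Counting 15 further business days from 2001-11-14 reaches 2001-12-06.
Since 2001-12-06 is a Thursday and not a holiday, the date is unchanged.
Deadline: 2001-12-06.

2001-12-06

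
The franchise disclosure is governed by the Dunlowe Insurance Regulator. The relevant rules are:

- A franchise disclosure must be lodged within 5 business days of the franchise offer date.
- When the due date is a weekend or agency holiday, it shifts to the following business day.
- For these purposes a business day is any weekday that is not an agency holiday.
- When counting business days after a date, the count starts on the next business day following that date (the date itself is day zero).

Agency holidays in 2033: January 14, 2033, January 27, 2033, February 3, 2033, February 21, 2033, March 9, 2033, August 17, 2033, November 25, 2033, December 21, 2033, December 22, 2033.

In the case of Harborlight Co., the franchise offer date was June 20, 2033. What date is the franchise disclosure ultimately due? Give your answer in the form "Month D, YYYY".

Starting the day after June 20, 2033 and counting 5 business days lands on June 27, 2033.
June 27, 2033 falls on a Monday, which is a business day, so no adjustment is needed.
So the filing is due June 27, 2033.

June 27, 2033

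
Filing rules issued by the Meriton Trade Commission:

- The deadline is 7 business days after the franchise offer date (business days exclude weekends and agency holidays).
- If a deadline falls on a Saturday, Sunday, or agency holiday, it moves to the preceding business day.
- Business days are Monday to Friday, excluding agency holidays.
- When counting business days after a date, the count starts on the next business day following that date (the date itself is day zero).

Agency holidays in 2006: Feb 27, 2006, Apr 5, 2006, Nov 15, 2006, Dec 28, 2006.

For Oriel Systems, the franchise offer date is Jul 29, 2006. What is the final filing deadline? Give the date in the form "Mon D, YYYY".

Aug 8, 2006

Starting the day after Jul 29, 2006 and counting 7 business days lands on Aug 8, 2006.
Aug 8, 2006 falls on a Tuesday, which is a business day, so no adjustment is needed.
So the filing is due Aug 8, 2006.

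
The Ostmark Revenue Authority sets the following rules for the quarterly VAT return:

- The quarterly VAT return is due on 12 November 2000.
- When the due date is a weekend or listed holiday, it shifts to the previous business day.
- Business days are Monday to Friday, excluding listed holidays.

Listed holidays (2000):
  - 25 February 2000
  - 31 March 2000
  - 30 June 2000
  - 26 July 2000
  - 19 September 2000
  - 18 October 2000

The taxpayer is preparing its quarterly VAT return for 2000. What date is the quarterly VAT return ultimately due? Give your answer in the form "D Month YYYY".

The statutory due date is 12 November 2000.
12 November 2000 falls on a Sunday. Rolling to the preceding business day gives 10 November 2000, a Friday.
So the filing is due 10 November 2000.

10 November 2000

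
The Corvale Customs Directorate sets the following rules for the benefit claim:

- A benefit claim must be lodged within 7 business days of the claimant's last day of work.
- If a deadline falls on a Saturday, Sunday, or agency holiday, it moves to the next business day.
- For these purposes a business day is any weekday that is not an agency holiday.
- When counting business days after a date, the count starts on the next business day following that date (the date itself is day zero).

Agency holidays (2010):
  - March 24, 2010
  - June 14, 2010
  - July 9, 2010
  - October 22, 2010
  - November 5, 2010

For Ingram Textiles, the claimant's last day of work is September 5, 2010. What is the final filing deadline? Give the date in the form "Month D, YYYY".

September 14, 2010

Counting 7 business days after September 5, 2010 (skipping weekends and listed holidays) reaches September 14, 2010.
Since September 14, 2010 is a Tuesday and not a holiday, the date is unchanged.
So the filing is due September 14, 2010.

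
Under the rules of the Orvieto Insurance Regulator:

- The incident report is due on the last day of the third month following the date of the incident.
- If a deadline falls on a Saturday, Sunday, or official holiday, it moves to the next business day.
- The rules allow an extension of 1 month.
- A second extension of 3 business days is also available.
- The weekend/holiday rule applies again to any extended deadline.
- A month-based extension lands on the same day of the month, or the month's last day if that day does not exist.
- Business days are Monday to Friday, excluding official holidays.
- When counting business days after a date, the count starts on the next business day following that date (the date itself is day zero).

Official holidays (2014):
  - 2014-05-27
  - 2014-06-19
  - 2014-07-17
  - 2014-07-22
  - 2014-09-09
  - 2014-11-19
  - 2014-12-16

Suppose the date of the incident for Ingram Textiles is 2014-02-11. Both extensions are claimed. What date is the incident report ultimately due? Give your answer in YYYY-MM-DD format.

2014-07-07

3 months after 2014-02-11 falls in May 2014; the last day of that month is 2014-05-31.
2014-05-31 falls on a Saturday. Rolling to the next business day gives 2014-06-02, a Monday.
The 1 month extension carries 2014-06-02 to 2014-07-02.
2014-07-02 (Wednesday) is already a business day.
Applying the 3-business-day extension: 3 business days after 2014-07-02 is 2014-07-07.
2014-07-07 (Monday) is already a business day.
Deadline: 2014-07-07.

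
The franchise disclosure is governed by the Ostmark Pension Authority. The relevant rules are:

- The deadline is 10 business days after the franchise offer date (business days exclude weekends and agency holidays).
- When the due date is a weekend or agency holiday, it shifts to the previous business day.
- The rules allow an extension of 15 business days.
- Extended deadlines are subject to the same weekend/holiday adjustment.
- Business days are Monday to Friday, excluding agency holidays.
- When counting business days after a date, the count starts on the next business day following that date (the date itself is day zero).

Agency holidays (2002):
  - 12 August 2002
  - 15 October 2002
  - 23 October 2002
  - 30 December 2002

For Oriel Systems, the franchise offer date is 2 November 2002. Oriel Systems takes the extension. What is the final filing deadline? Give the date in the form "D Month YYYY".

Starting the day after 2 November 2002 and counting 10 business days lands on 15 November 2002.
15 November 2002 is a Friday and not a listed holiday, so it stands.
Counting 15 further business days from 15 November 2002 reaches 6 December 2002.
6 December 2002 is a Friday and not a listed holiday, so it stands.
Final deadline: 6 December 2002.

6 December 2002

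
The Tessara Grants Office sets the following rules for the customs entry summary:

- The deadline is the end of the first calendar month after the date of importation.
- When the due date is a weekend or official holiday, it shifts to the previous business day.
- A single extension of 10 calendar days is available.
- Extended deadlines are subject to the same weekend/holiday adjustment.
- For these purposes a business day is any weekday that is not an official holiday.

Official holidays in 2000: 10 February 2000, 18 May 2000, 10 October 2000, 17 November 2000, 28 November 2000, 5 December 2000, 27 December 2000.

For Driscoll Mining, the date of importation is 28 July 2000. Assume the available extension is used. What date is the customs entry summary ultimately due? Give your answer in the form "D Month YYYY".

1 month after 28 July 2000 is August 2000; that month ends on 31 August 2000.
Since 31 August 2000 is a Thursday and not a holiday, the date is unchanged.
With the 10-day extension, 31 August 2000 becomes 10 September 2000.
10 September 2000 is a Sunday, so it moves to the preceding business day, 8 September 2000 (Friday).
Deadline: 8 September 2000.

8 September 2000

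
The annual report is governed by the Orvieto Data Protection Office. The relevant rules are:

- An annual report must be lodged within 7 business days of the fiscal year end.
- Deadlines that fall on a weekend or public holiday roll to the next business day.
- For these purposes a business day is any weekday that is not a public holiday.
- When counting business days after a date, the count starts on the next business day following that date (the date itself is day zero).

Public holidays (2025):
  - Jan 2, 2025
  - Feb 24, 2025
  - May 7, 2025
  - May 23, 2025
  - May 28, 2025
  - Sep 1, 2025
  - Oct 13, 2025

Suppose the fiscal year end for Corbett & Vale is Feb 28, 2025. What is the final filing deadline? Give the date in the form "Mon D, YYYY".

Starting the day after Feb 28, 2025 and counting 7 business days lands on Mar 11, 2025.
Mar 11, 2025 falls on a Tuesday, which is a business day, so no adjustment is needed.
The final due date is Mar 11, 2025.

Mar 11, 2025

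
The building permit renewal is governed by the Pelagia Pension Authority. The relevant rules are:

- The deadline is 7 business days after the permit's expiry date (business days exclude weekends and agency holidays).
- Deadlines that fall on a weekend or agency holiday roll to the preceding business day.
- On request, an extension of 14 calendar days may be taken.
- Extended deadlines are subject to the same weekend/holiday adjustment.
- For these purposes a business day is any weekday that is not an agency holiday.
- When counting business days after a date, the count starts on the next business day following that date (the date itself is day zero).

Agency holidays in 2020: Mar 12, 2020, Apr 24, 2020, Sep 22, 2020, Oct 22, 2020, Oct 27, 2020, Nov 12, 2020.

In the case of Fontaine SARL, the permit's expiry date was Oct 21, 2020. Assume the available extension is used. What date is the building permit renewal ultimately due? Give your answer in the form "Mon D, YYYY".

Starting the day after Oct 21, 2020 and counting 7 business days lands on Nov 3, 2020.
Nov 3, 2020 falls on a Tuesday, which is a business day, so no adjustment is needed.
Add the 14 calendar-day extension to Nov 3, 2020: Nov 17, 2020.
Nov 17, 2020 is a Tuesday and not a listed holiday, so it stands.
So the filing is due Nov 17, 2020.

Nov 17, 2020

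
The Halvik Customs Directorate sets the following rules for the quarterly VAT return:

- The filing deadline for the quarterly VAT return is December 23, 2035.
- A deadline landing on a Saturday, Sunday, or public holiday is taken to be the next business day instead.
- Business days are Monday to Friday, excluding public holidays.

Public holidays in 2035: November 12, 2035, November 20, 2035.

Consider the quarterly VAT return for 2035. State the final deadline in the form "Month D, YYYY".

The statutory due date is December 23, 2035.
Because December 23, 2035 is a Sunday, the deadline becomes December 24, 2035 (Monday).
The final due date is December 24, 2035.

December 24, 2035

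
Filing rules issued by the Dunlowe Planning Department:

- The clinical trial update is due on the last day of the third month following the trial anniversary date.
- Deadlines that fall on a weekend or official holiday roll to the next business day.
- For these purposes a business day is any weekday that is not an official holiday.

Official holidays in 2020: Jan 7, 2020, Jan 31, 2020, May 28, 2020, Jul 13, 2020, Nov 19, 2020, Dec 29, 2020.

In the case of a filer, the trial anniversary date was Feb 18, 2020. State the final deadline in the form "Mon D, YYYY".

Jun 1, 2020

3 months after Feb 18, 2020 falls in May 2020; the last day of that month is May 31, 2020.
May 31, 2020 is a Sunday, so it moves to the next business day, Jun 1, 2020 (Monday).
The final due date is Jun 1, 2020.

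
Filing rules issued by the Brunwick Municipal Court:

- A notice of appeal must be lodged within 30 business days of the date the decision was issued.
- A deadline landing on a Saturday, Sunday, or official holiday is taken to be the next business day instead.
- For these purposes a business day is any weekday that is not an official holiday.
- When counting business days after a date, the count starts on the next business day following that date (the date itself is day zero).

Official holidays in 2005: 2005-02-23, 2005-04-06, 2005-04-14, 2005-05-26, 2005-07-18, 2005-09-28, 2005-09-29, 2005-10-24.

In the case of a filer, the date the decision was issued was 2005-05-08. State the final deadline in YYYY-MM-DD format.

2005-06-20

Counting 30 business days after 2005-05-08 (skipping weekends and listed holidays) reaches 2005-06-20.
2005-06-20 falls on a Monday, which is a business day, so no adjustment is needed.
The final due date is 2005-06-20.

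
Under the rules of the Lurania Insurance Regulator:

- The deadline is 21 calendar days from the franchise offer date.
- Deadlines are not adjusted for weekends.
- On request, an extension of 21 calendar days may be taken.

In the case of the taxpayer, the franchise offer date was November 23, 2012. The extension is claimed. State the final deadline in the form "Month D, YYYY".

21 calendar days after November 23, 2012 is December 14, 2012.
No adjustment is made for weekends or holidays, so December 14, 2012 stands.
Applying the 21-calendar-day extension: December 14, 2012 + 21 days = January 4, 2013.
January 4, 2013 is a Friday; no weekend or holiday adjustment applies.
Final deadline: January 4, 2013.

January 4, 2013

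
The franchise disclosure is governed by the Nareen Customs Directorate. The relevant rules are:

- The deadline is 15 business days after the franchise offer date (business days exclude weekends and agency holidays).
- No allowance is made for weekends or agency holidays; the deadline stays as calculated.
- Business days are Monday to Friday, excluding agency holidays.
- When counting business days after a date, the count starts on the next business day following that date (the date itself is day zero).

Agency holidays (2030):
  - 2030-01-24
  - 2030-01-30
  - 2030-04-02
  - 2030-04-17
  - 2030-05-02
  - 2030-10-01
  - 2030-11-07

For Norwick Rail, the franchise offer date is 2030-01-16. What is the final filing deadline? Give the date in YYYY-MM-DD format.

Counting 15 business days after 2030-01-16 (skipping weekends and listed holidays) reaches 2030-02-08.
No adjustment is made for weekends or holidays, so 2030-02-08 stands.
The final due date is 2030-02-08.

2030-02-08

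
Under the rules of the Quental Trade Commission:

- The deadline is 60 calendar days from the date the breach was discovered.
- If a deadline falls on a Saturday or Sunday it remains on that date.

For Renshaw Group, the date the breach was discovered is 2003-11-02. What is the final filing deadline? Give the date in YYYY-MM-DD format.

2004-01-01

Trigger date 2003-11-02 + 60 calendar days = 2004-01-01.
2004-01-01 falls on a Thursday. The rules make no weekend/holiday allowance, so it remains 2004-01-01.
Final deadline: 2004-01-01.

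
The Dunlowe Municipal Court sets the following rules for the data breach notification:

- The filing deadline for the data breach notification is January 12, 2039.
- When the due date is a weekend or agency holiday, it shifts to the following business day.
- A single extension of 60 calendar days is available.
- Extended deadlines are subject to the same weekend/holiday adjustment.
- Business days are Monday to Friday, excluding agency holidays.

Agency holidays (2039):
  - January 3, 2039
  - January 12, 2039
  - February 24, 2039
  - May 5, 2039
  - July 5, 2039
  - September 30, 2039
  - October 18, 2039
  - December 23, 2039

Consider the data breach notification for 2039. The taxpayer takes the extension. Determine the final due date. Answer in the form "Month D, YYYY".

March 14, 2039

The statutory due date is January 12, 2039.
January 12, 2039 is a listed holiday, so it moves to the next business day, January 13, 2039 (Thursday).
With the 60-day extension, January 13, 2039 becomes March 14, 2039.
Since March 14, 2039 is a Monday and not a holiday, the date is unchanged.
The final due date is March 14, 2039.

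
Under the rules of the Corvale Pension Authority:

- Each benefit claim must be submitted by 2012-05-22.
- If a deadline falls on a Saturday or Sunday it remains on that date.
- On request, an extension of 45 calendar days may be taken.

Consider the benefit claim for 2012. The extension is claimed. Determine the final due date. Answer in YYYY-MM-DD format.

The stated deadline is 2012-05-22.
2012-05-22 is a Tuesday; no weekend or holiday adjustment applies.
Add the 45 calendar-day extension to 2012-05-22: 2012-07-06.
2012-07-06 falls on a Friday. The rules make no weekend/holiday allowance, so it remains 2012-07-06.
Final deadline: 2012-07-06.

2012-07-06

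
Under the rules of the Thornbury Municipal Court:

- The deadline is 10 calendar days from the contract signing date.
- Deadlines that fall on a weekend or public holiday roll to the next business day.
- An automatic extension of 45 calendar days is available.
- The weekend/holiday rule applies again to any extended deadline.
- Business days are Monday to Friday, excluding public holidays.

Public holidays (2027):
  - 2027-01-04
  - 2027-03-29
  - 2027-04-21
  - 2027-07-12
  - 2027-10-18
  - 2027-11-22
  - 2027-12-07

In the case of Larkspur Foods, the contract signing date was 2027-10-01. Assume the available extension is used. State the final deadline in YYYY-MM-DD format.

From 2027-10-01, 10 calendar days later is 2027-10-11.
2027-10-11 (Monday) is already a business day.
With the 45-day extension, 2027-10-11 becomes 2027-11-25.
2027-11-25 is a Thursday and not a listed holiday, so it stands.
So the filing is due 2027-11-25.

2027-11-25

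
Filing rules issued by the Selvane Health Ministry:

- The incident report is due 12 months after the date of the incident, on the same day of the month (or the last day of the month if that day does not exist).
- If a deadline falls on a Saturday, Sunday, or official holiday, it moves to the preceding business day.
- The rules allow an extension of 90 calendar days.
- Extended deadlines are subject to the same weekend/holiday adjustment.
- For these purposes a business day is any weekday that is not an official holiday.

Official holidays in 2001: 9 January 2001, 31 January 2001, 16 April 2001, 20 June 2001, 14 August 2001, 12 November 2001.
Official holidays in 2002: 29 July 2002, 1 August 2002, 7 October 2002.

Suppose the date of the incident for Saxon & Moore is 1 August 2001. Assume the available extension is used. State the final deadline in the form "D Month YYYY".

29 October 2002

12 months after 1 August 2001, on the same day of the month, is 1 August 2002.
Because 1 August 2002 is a listed holiday, the deadline becomes 31 July 2002 (Wednesday).
Add the 90 calendar-day extension to 31 July 2002: 29 October 2002.
29 October 2002 (Tuesday) is already a business day.
Deadline: 29 October 2002.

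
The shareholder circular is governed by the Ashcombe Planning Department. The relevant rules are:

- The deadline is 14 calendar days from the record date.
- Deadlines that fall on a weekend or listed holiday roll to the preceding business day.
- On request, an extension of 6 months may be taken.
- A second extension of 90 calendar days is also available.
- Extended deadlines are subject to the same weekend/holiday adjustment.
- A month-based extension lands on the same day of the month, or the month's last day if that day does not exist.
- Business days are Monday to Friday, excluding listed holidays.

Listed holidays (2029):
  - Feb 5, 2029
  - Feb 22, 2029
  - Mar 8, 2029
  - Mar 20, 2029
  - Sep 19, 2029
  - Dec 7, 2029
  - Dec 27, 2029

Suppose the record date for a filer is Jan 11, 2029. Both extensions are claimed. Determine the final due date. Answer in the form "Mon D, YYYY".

Oct 23, 2029

From Jan 11, 2029, 14 calendar days later is Jan 25, 2029.
Jan 25, 2029 (Thursday) is already a business day.
Add 6 months to Jan 25, 2029: Jul 25, 2029.
Jul 25, 2029 (Wednesday) is already a business day.
With the 90-day extension, Jul 25, 2029 becomes Oct 23, 2029.
Oct 23, 2029 falls on a Tuesday, which is a business day, so no adjustment is needed.
The final due date is Oct 23, 2029.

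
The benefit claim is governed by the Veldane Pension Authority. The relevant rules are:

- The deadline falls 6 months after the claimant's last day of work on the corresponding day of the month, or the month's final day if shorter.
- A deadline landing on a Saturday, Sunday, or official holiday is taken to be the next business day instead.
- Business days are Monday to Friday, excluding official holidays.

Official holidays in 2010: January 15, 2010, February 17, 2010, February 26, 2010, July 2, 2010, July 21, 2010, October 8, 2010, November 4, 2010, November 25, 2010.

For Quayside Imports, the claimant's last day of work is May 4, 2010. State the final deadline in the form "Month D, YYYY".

6 months after May 4, 2010, on the same day of the month, is November 4, 2010.
November 4, 2010 is a listed holiday, so it moves to the next business day, November 5, 2010 (Friday).
Deadline: November 5, 2010.

November 5, 2010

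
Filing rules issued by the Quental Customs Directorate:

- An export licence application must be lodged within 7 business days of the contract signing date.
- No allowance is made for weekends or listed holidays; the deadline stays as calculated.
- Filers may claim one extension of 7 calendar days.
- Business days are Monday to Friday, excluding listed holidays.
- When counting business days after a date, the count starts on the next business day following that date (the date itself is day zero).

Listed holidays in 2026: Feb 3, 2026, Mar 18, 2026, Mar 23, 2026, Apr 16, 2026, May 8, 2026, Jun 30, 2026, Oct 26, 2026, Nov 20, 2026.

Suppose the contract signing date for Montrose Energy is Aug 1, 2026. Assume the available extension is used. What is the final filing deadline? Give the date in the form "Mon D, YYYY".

Aug 18, 2026

Starting the day after Aug 1, 2026 and counting 7 business days lands on Aug 11, 2026.
Aug 11, 2026 is a Tuesday; no weekend or holiday adjustment applies.
Add the 7 calendar-day extension to Aug 11, 2026: Aug 18, 2026.
Aug 18, 2026 is a Tuesday; no weekend or holiday adjustment applies.
Final deadline: Aug 18, 2026.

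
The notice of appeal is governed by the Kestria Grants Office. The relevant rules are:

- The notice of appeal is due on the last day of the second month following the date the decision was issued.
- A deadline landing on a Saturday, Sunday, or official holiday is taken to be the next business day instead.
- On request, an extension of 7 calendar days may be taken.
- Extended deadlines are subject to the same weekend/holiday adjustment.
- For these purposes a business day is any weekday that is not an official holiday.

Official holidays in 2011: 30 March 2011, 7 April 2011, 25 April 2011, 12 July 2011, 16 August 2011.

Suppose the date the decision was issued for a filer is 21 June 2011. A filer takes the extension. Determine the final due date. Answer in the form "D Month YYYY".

7 September 2011

The second month after 21 June 2011 is August 2011, whose last day is 31 August 2011.
31 August 2011 is a Wednesday and not a listed holiday, so it stands.
Add the 7 calendar-day extension to 31 August 2011: 7 September 2011.
7 September 2011 falls on a Wednesday, which is a business day, so no adjustment is needed.
Final deadline: 7 September 2011.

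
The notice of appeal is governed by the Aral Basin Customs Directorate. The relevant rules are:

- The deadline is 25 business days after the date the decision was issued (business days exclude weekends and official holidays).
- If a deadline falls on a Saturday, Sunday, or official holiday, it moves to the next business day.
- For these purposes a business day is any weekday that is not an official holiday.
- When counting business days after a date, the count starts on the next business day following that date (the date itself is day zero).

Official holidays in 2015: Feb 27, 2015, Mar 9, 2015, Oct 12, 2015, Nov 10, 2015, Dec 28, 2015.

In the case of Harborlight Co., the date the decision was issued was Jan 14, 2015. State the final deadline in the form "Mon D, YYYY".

Starting the day after Jan 14, 2015 and counting 25 business days lands on Feb 18, 2015.
Feb 18, 2015 is a Wednesday and not a listed holiday, so it stands.
Deadline: Feb 18, 2015.

Feb 18, 2015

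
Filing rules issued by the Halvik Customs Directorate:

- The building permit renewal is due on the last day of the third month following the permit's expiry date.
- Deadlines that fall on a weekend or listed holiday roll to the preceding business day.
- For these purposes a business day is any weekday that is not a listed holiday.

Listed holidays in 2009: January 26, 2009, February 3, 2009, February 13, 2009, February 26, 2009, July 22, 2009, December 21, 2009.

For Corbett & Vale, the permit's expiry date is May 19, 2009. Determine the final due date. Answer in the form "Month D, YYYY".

August 31, 2009

3 months after May 19, 2009 falls in August 2009; the last day of that month is August 31, 2009.
Since August 31, 2009 is a Monday and not a holiday, the date is unchanged.
Final deadline: August 31, 2009.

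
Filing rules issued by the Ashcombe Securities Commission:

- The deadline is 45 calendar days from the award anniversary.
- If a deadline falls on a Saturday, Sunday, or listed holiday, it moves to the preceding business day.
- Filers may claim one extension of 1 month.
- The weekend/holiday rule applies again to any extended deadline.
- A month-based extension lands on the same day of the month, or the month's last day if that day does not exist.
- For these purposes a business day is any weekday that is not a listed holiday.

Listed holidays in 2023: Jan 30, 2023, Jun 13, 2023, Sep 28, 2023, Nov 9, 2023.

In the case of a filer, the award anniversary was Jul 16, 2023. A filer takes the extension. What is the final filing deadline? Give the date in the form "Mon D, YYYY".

Sep 29, 2023

45 calendar days after Jul 16, 2023 is Aug 30, 2023.
Aug 30, 2023 falls on a Wednesday, which is a business day, so no adjustment is needed.
Applying the 1 month extension: 1 month after Aug 30, 2023 is Sep 30, 2023.
Sep 30, 2023 falls on a Saturday. Rolling to the preceding business day gives Sep 29, 2023, a Friday.
Deadline: Sep 29, 2023.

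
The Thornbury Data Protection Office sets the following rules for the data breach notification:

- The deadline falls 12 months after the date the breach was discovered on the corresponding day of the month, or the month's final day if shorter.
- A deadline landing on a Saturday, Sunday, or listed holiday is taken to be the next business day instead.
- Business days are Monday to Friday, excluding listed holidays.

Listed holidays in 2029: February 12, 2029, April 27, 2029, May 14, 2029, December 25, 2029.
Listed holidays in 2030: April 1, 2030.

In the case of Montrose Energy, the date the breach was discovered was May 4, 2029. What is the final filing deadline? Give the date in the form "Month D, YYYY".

May 6, 2030

12 months after May 4, 2029, on the same day of the month, is May 4, 2030.
May 4, 2030 falls on a Saturday. Rolling to the next business day gives May 6, 2030, a Monday.
Deadline: May 6, 2030.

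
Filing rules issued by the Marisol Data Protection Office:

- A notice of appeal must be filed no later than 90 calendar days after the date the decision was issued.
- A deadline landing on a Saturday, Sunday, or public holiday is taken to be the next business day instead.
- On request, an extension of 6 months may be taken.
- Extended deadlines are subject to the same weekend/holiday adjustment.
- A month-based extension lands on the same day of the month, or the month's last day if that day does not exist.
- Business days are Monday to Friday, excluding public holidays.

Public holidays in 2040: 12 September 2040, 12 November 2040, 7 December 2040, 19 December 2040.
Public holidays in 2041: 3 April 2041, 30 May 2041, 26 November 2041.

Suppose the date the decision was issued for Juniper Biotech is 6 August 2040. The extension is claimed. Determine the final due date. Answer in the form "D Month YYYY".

6 May 2041

Trigger date 6 August 2040 + 90 calendar days = 4 November 2040.
4 November 2040 is a Sunday, so it moves to the next business day, 5 November 2040 (Monday).
Applying the 6 months extension: 6 months after 5 November 2040 is 5 May 2041.
5 May 2041 falls on a Sunday. Rolling to the next business day gives 6 May 2041, a Monday.
The final due date is 6 May 2041.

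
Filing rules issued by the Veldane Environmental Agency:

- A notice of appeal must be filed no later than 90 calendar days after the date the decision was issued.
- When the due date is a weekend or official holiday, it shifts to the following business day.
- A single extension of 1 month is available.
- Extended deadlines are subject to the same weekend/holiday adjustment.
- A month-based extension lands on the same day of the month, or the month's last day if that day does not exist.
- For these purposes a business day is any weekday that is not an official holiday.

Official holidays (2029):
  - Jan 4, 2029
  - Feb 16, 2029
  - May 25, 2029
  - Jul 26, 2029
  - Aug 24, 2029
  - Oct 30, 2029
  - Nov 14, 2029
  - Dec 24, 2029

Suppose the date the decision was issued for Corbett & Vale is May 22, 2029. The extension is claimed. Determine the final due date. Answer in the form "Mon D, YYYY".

Sep 20, 2029

From May 22, 2029, 90 calendar days later is Aug 20, 2029.
Since Aug 20, 2029 is a Monday and not a holiday, the date is unchanged.
Add 1 month to Aug 20, 2029: Sep 20, 2029.
Since Sep 20, 2029 is a Thursday and not a holiday, the date is unchanged.
Deadline: Sep 20, 2029.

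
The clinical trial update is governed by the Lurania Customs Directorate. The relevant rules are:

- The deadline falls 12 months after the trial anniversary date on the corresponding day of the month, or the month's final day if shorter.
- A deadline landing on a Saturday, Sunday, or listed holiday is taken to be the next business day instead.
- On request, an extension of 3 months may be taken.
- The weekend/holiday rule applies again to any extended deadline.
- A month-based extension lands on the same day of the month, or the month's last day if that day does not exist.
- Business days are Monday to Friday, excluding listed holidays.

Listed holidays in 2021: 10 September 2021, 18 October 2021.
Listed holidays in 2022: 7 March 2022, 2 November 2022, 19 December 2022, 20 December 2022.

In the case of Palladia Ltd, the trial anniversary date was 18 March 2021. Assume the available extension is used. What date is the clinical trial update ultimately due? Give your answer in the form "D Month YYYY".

Moving 12 months forward from 18 March 2021 on the corresponding day gives 18 March 2022.
18 March 2022 (Friday) is already a business day.
Applying the 3 months extension: 3 months after 18 March 2022 is 18 June 2022.
18 June 2022 falls on a Saturday. Rolling to the next business day gives 20 June 2022, a Monday.
So the filing is due 20 June 2022.

20 June 2022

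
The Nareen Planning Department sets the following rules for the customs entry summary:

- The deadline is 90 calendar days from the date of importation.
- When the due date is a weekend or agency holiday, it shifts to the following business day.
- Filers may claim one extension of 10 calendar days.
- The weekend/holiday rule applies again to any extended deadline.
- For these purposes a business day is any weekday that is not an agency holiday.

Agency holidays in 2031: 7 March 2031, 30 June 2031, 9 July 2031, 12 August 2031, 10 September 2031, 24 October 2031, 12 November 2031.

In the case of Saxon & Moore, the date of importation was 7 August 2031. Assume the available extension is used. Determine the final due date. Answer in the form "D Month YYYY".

Trigger date 7 August 2031 + 90 calendar days = 5 November 2031.
5 November 2031 is a Wednesday and not a listed holiday, so it stands.
The 10-calendar-day extension moves the deadline from 5 November 2031 to 15 November 2031.
Because 15 November 2031 is a Saturday, the deadline becomes 17 November 2031 (Monday).
The final due date is 17 November 2031.

17 November 2031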